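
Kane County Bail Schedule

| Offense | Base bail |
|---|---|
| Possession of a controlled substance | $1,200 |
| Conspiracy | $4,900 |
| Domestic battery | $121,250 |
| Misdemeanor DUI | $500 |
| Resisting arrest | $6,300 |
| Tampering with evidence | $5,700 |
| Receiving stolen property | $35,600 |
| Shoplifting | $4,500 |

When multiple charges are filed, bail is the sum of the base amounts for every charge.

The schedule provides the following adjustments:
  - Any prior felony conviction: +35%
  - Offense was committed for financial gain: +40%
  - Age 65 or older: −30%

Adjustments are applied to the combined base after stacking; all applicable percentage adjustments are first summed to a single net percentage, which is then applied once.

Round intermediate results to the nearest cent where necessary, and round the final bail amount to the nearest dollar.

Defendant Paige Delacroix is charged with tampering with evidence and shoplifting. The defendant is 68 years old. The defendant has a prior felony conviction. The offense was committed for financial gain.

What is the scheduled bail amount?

$14,790

Base amounts from the schedule: tampering with evidence $5,700; shoplifting $4,500.
Stacking rule: sum of all bases. $5,700 + $4,500 = $10,200.
Net percentage adjustment: +35% +40% −30% = +45%. $10,200 × 1.45 = $14,790.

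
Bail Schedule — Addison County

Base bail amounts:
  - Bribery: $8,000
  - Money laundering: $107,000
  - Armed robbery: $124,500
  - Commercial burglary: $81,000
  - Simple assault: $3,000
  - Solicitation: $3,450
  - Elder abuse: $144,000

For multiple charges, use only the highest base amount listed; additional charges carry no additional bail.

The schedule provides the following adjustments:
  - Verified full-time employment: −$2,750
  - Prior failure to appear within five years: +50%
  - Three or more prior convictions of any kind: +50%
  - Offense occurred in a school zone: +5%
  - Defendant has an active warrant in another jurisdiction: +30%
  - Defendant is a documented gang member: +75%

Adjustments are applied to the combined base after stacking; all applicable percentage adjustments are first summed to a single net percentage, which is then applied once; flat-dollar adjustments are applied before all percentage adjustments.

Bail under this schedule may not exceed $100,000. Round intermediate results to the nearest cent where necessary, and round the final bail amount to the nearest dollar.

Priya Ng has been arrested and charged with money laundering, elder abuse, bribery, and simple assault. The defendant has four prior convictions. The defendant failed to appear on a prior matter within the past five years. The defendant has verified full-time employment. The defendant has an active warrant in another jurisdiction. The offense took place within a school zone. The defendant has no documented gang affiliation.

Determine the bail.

$100,000

Base amounts from the schedule: money laundering $107,000; elder abuse $144,000; bribery $8,000; simple assault $3,000.
Stacking rule: use the highest base only. Highest is elder abuse at $144,000. Combined base = $144,000.
Verified full-time employment (−$2,750 flat): $144,000 − $2,750 = $141,250.
Net percentage adjustment: +50% +50% +5% +30% = +135%. $141,250 × 2.35 = $331,937.50.
Result $331,937.50 exceeds the maximum of $100,000; bail is capped at $100,000.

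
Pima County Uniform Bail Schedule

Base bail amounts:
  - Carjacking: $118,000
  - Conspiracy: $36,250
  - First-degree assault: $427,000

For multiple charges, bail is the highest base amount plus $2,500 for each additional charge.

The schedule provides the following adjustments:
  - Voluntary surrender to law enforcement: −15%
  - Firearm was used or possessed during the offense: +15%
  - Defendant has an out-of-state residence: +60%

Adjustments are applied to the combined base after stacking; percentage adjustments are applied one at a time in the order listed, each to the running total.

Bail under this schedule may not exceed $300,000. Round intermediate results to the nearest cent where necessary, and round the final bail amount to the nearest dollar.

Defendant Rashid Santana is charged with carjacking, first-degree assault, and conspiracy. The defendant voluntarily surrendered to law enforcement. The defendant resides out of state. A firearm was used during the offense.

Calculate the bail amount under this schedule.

Base amounts from the schedule: carjacking $118,000; first-degree assault $427,000; conspiracy $36,250.
Stacking rule: highest base plus $2,500 per additional charge. Highest is first-degree assault at $427,000; 2 additional charges → +$5,000. Combined base = $432,000.
Voluntary surrender to law enforcement (−15%): $432,000 × 0.85 = $367,200.
Firearm was used or possessed during the offense (+15%): $367,200 × 1.15 = $422,280.
Defendant has an out-of-state residence (+60%): $422,280 × 1.6 = $675,648.
Result $675,648 exceeds the maximum of $300,000; bail is capped at $300,000.

$300,000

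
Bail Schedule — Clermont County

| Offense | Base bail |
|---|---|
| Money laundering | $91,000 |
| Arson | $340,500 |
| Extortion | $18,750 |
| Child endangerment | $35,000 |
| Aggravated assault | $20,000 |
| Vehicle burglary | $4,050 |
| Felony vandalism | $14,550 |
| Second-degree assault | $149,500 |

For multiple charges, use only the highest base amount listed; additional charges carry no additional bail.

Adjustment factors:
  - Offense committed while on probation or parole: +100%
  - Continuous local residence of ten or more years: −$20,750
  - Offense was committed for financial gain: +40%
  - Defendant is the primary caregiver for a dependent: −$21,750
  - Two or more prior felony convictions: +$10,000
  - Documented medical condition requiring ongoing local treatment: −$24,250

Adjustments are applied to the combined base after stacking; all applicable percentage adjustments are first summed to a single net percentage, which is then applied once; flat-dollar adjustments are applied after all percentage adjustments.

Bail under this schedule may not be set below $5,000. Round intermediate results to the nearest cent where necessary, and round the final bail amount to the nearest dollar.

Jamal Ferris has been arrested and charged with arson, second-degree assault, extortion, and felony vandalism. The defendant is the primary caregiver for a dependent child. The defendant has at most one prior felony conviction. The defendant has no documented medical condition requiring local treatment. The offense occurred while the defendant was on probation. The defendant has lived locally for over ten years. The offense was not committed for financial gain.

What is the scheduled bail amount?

$638,500

Base amounts from the schedule: arson $340,500; second-degree assault $149,500; extortion $18,750; felony vandalism $14,550.
Stacking rule: use the highest base only. Highest is arson at $340,500. Combined base = $340,500.
Offense committed while on probation or parole (+100%): $340,500 × 2 = $681,000.
Continuous local residence of ten or more years (−$20,750 flat): $681,000 − $20,750 = $660,250.
Defendant is the primary caregiver for a dependent (−$21,750 flat): $660,250 − $21,750 = $638,500.
$638,500 is at or above the $5,000 minimum.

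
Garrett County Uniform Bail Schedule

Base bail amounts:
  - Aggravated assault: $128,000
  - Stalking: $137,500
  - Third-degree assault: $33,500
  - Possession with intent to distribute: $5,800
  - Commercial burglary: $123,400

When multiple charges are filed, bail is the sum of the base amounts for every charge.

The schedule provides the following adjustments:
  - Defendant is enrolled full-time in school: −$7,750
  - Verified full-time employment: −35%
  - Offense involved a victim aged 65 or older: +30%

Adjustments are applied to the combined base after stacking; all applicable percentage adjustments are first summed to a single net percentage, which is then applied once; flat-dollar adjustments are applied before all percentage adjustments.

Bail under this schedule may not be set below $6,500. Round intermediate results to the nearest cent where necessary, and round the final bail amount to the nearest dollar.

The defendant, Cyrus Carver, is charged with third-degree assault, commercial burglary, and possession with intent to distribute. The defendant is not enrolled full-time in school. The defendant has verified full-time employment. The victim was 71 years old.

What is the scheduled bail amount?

$154,565

Base amounts from the schedule: third-degree assault $33,500; commercial burglary $123,400; possession with intent to distribute $5,800.
Stacking rule: sum of all bases. $33,500 + $123,400 + $5,800 = $162,700.
Net percentage adjustment: −35% +30% = −5%. $162,700 × 0.95 = $154,565.
$154,565 is at or above the $6,500 minimum.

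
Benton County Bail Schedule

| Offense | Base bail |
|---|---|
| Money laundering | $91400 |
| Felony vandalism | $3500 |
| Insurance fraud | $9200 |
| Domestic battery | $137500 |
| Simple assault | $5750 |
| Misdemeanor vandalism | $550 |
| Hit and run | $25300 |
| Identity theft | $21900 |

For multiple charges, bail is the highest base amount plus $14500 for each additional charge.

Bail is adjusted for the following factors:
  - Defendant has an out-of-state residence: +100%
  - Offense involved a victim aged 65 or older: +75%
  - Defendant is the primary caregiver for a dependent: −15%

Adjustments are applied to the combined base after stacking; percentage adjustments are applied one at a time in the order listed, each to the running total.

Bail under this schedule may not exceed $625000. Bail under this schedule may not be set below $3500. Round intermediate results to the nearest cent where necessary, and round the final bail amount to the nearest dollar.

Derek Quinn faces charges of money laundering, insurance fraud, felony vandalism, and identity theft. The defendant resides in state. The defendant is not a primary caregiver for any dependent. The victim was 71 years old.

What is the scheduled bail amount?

$236075

Base amounts from the schedule: money laundering $91400; insurance fraud $9200; felony vandalism $3500; identity theft $21900.
Stacking rule: highest base plus $14500 per additional charge. Highest is money laundering at $91400; 3 additional charges → +$43500. Combined base = $134900.
Offense involved a victim aged 65 or older (+75%): $134900 × 1.75 = $236075.
$236075 is within the $625000 maximum.
$236075 is at or above the $3500 minimum.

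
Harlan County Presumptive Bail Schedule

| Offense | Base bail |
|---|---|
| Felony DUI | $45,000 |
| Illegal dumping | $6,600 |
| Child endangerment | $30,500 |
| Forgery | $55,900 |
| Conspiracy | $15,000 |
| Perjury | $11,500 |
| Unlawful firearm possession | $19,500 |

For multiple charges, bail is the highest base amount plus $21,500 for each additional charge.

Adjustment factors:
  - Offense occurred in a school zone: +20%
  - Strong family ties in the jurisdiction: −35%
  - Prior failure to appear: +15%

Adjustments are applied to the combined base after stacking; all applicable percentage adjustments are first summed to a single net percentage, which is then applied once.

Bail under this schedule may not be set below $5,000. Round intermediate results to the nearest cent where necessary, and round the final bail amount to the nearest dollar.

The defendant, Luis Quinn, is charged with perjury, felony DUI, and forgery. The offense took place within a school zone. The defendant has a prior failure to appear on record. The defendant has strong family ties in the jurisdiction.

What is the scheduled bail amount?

Base amounts from the schedule: perjury $11,500; felony DUI $45,000; forgery $55,900.
Stacking rule: highest base plus $21,500 per additional charge. Highest is forgery at $55,900; 2 additional charges → +$43,000. Combined base = $98,900.
Net percentage adjustment: +20% −35% +15% = +0%. $98,900 × 1 = $98,900.
$98,900 is at or above the $5,000 minimum.

$98,900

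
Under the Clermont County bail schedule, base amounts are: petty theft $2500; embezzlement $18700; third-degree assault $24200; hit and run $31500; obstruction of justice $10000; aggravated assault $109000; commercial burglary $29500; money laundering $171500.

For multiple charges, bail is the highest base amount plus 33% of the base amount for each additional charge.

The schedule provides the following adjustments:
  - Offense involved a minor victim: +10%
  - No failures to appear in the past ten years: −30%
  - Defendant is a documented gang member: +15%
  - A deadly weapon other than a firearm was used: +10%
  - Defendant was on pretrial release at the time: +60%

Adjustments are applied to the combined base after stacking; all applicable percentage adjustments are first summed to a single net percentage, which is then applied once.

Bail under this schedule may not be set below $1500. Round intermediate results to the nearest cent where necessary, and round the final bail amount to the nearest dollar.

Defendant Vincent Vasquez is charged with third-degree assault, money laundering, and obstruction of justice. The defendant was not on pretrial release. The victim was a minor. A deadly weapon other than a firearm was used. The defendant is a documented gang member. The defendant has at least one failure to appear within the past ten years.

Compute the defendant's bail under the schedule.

$246761

Base amounts from the schedule: third-degree assault $24200; money laundering $171500; obstruction of justice $10000.
Stacking rule: highest base plus 33% of each additional charge. Highest is money laundering at $171500. Additional: $24200 × 33% = $7986; $10000 × 33% = $3300. Combined base = $171500 + $11286 = $182786.
Net percentage adjustment: +10% +15% +10% = +35%. $182786 × 1.35 = $246761.10.
$246761.10 is at or above the $1500 minimum.
Rounded to the nearest dollar: $246761.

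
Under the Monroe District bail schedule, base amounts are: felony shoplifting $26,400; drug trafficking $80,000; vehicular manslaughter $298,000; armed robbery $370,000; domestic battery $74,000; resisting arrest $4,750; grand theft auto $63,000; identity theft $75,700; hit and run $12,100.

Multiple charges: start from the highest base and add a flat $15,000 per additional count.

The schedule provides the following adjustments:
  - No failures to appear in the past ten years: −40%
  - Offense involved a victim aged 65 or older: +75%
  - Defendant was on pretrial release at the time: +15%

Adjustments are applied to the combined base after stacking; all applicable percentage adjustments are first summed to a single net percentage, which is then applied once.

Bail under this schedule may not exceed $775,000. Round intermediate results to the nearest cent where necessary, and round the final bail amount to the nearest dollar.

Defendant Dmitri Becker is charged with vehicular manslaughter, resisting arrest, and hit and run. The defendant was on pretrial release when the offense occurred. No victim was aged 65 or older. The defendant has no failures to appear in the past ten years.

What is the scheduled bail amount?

Base amounts from the schedule: vehicular manslaughter $298,000; resisting arrest $4,750; hit and run $12,100.
Stacking rule: highest base plus $15,000 per additional charge. Highest is vehicular manslaughter at $298,000; 2 additional charges → +$30,000. Combined base = $328,000.
Net percentage adjustment: −40% +15% = −25%. $328,000 × 0.75 = $246,000.
$246,000 is within the $775,000 maximum.

$246,000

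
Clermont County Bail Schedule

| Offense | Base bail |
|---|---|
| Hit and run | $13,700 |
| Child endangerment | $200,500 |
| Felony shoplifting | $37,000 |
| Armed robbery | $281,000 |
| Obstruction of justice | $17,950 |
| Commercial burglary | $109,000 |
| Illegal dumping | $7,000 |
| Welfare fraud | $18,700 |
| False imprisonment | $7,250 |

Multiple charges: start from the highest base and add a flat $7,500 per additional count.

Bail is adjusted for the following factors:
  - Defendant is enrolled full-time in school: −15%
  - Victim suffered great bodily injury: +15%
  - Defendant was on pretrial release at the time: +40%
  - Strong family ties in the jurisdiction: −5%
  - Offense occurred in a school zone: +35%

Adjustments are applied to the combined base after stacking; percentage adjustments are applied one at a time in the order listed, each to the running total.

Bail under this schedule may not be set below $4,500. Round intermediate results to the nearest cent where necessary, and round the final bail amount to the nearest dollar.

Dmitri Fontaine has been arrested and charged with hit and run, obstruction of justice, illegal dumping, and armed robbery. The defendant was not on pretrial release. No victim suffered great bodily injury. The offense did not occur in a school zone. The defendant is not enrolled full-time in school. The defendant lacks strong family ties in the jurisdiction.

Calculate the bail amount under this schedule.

$303,500

Base amounts from the schedule: hit and run $13,700; obstruction of justice $17,950; illegal dumping $7,000; armed robbery $281,000.
Stacking rule: highest base plus $7,500 per additional charge. Highest is armed robbery at $281,000; 3 additional charges → +$22,500. Combined base = $303,500.
No adjustment factors apply to this defendant.
$303,500 is at or above the $4,500 minimum.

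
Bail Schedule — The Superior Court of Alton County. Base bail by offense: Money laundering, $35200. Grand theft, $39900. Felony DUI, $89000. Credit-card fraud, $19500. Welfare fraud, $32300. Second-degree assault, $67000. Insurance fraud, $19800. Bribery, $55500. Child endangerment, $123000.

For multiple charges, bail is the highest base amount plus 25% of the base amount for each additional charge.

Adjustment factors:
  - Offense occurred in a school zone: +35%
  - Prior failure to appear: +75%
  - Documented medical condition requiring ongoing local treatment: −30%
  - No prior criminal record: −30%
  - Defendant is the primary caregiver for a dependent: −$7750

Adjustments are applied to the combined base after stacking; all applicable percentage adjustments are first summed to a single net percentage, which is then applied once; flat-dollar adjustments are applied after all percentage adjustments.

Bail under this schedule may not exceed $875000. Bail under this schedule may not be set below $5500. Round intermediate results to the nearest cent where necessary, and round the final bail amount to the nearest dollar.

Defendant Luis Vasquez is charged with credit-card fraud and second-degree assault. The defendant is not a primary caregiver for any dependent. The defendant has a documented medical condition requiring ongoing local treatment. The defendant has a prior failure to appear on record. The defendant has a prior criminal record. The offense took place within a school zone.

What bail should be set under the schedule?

$129375

Base amounts from the schedule: credit-card fraud $19500; second-degree assault $67000.
Stacking rule: highest base plus 25% of each additional charge. Highest is second-degree assault at $67000. Additional: $19500 × 25% = $4875. Combined base = $67000 + $4875 = $71875.
Net percentage adjustment: +35% +75% −30% = +80%. $71875 × 1.8 = $129375.
$129375 is within the $875000 maximum.
$129375 is at or above the $5500 minimum.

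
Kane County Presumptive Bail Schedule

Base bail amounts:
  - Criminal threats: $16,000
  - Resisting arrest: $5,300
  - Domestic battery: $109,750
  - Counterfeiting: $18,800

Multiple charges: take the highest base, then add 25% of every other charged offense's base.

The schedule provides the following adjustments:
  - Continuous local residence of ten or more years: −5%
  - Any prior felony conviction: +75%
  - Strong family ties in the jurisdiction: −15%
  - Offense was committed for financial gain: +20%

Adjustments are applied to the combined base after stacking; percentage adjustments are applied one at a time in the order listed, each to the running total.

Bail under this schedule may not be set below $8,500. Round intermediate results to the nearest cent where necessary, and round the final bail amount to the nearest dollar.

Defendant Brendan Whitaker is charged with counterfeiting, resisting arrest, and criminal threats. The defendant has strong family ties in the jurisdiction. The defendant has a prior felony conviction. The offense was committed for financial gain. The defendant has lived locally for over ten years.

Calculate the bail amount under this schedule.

$40,910

Base amounts from the schedule: counterfeiting $18,800; resisting arrest $5,300; criminal threats $16,000.
Stacking rule: highest base plus 25% of each additional charge. Highest is counterfeiting at $18,800. Additional: $5,300 × 25% = $1,325; $16,000 × 25% = $4,000. Combined base = $18,800 + $5,325 = $24,125.
Continuous local residence of ten or more years (−5%): $24,125 × 0.95 = $22,918.75.
Any prior felony conviction (+75%): $22,918.75 × 1.75 = $40,107.81.
Strong family ties in the jurisdiction (−15%): $40,107.81 × 0.85 = $34,091.64.
Offense was committed for financial gain (+20%): $34,091.64 × 1.2 = $40,909.97.
$40,909.97 is at or above the $8,500 minimum.
Rounded to the nearest dollar: $40,910.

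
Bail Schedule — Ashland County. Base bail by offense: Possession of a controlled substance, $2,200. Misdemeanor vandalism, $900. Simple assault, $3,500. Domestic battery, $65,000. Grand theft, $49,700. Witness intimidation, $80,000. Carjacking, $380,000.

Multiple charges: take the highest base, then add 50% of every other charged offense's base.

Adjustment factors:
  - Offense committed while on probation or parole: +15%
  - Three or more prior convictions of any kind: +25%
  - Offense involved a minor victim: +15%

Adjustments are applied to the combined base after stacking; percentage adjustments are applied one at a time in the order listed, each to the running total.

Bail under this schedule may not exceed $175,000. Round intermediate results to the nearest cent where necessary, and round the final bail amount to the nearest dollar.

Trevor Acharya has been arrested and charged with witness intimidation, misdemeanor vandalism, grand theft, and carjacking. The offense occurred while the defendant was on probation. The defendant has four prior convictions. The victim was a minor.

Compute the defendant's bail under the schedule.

$175,000

Base amounts from the schedule: witness intimidation $80,000; misdemeanor vandalism $900; grand theft $49,700; carjacking $380,000.
Stacking rule: highest base plus 50% of each additional charge. Highest is carjacking at $380,000. Additional: $80,000 × 50% = $40,000; $900 × 50% = $450; $49,700 × 50% = $24,850. Combined base = $380,000 + $65,300 = $445,300.
Offense committed while on probation or parole (+15%): $445,300 × 1.15 = $512,095.
Three or more prior convictions of any kind (+25%): $512,095 × 1.25 = $640,118.75.
Offense involved a minor victim (+15%): $640,118.75 × 1.15 = $736,136.56.
Result $736,136.56 exceeds the maximum of $175,000; bail is capped at $175,000.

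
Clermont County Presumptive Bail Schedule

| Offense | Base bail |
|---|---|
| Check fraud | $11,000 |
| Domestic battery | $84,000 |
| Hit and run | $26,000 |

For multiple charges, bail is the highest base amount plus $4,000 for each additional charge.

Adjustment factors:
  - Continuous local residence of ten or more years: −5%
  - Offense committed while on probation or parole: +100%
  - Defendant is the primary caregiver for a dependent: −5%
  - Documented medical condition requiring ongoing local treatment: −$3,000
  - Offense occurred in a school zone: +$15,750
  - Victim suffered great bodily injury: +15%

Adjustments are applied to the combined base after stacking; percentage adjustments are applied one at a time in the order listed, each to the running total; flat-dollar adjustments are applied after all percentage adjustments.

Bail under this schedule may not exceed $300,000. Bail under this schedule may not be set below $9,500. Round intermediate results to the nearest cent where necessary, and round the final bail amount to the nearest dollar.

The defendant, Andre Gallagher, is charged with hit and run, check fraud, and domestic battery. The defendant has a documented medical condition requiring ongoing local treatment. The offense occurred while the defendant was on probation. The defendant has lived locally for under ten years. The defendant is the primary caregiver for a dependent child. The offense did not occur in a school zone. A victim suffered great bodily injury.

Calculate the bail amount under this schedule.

$198,020

Base amounts from the schedule: hit and run $26,000; check fraud $11,000; domestic battery $84,000.
Stacking rule: highest base plus $4,000 per additional charge. Highest is domestic battery at $84,000; 2 additional charges → +$8,000. Combined base = $92,000.
Offense committed while on probation or parole (+100%): $92,000 × 2 = $184,000.
Defendant is the primary caregiver for a dependent (−5%): $184,000 × 0.95 = $174,800.
Victim suffered great bodily injury (+15%): $174,800 × 1.15 = $201,020.
Documented medical condition requiring ongoing local treatment (−$3,000 flat): $201,020 − $3,000 = $198,020.
$198,020 is within the $300,000 maximum.
$198,020 is at or above the $9,500 minimum.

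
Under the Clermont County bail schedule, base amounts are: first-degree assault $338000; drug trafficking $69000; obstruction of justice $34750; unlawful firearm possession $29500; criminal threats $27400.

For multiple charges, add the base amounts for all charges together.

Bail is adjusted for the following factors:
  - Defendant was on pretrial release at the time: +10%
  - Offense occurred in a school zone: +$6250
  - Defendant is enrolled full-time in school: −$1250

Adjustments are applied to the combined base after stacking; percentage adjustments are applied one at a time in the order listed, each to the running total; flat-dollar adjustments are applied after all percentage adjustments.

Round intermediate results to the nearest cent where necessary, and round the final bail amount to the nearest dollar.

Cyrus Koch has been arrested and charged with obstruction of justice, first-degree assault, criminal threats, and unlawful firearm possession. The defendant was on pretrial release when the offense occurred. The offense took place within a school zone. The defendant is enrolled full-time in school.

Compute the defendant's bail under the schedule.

$477615

Base amounts from the schedule: obstruction of justice $34750; first-degree assault $338000; criminal threats $27400; unlawful firearm possession $29500.
Stacking rule: sum of all bases. $34750 + $338000 + $27400 + $29500 = $429650.
Defendant was on pretrial release at the time (+10%): $429650 × 1.1 = $472615.
Offense occurred in a school zone (+$6250 flat): $472615 + $6250 = $478865.
Defendant is enrolled full-time in school (−$1250 flat): $478865 − $1250 = $477615.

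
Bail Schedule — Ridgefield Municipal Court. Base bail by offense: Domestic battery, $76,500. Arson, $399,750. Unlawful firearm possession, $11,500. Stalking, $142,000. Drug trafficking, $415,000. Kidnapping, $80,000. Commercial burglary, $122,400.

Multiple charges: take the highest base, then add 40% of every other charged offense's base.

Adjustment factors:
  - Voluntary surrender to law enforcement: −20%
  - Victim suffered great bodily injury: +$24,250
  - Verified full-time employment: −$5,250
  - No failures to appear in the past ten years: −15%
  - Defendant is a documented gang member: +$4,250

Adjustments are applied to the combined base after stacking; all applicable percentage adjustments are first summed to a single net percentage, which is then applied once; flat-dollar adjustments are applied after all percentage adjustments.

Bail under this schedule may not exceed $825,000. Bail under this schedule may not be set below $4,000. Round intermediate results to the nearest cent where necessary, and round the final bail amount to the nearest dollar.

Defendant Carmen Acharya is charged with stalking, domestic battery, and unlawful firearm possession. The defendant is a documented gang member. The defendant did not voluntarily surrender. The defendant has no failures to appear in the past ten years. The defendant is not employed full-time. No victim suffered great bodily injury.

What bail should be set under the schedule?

$154,870

Base amounts from the schedule: stalking $142,000; domestic battery $76,500; unlawful firearm possession $11,500.
Stacking rule: highest base plus 40% of each additional charge. Highest is stalking at $142,000. Additional: $76,500 × 40% = $30,600; $11,500 × 40% = $4,600. Combined base = $142,000 + $35,200 = $177,200.
No failures to appear in the past ten years (−15%): $177,200 × 0.85 = $150,620.
Defendant is a documented gang member (+$4,250 flat): $150,620 + $4,250 = $154,870.
$154,870 is within the $825,000 maximum.
$154,870 is at or above the $4,000 minimum.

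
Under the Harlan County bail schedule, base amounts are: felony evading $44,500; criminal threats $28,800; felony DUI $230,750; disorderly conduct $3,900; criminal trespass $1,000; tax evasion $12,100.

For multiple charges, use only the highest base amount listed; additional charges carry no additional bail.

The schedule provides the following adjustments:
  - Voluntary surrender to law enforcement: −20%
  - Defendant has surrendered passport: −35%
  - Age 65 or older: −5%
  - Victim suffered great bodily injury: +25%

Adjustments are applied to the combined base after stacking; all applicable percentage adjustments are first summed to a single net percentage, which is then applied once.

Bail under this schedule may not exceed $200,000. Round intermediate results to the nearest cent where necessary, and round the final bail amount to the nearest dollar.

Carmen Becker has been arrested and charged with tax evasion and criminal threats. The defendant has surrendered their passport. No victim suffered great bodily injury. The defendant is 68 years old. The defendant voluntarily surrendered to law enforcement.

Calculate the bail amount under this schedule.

$11,520

Base amounts from the schedule: tax evasion $12,100; criminal threats $28,800.
Stacking rule: use the highest base only. Highest is criminal threats at $28,800. Combined base = $28,800.
Net percentage adjustment: −20% −35% −5% = −60%. $28,800 × 0.4 = $11,520.
$11,520 is within the $200,000 maximum.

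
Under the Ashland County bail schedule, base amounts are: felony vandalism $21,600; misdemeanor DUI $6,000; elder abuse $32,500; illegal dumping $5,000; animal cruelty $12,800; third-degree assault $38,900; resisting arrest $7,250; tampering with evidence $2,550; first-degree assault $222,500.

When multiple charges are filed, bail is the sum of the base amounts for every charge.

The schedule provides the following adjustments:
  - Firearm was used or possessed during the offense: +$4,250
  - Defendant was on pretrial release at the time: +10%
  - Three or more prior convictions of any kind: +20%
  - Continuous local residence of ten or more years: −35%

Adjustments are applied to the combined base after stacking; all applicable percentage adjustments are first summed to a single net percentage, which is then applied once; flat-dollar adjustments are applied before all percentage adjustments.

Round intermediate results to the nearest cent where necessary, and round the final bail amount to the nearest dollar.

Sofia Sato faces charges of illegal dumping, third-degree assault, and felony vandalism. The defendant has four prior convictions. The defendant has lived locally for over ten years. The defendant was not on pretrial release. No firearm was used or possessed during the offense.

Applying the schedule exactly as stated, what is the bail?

$55,675

Base amounts from the schedule: illegal dumping $5,000; third-degree assault $38,900; felony vandalism $21,600.
Stacking rule: sum of all bases. $5,000 + $38,900 + $21,600 = $65,500.
Net percentage adjustment: +20% −35% = −15%. $65,500 × 0.85 = $55,675.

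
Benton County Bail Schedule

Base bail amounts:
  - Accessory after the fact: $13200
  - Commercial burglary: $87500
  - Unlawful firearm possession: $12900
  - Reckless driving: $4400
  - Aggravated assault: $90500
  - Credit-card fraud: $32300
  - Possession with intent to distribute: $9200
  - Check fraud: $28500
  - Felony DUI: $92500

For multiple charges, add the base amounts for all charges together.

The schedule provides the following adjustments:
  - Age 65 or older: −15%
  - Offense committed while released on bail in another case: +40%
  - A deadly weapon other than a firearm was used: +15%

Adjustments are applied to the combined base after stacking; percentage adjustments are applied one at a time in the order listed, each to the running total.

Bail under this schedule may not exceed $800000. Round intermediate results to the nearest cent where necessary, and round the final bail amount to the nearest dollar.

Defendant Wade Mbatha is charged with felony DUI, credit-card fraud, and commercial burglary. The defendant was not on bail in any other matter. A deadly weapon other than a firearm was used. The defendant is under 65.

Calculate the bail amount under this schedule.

Base amounts from the schedule: felony DUI $92500; credit-card fraud $32300; commercial burglary $87500.
Stacking rule: sum of all bases. $92500 + $32300 + $87500 = $212300.
A deadly weapon other than a firearm was used (+15%): $212300 × 1.15 = $244145.
$244145 is within the $800000 maximum.

$244145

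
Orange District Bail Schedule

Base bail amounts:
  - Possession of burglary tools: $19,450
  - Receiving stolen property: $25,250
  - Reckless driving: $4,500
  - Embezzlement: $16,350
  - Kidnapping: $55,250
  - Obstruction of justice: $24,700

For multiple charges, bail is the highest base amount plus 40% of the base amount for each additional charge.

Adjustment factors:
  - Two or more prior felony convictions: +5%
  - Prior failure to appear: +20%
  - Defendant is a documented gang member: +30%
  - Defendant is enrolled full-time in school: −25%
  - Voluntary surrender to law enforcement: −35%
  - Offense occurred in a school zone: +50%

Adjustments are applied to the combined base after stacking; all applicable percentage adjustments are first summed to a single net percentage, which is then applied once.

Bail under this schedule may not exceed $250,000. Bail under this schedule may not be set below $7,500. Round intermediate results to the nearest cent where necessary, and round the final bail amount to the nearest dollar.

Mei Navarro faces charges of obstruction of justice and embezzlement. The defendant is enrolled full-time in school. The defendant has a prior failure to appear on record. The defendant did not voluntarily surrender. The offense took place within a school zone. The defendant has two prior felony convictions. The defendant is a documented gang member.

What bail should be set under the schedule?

$56,232

Base amounts from the schedule: obstruction of justice $24,700; embezzlement $16,350.
Stacking rule: highest base plus 40% of each additional charge. Highest is obstruction of justice at $24,700. Additional: $16,350 × 40% = $6,540. Combined base = $24,700 + $6,540 = $31,240.
Net percentage adjustment: +5% +20% +30% −25% +50% = +80%. $31,240 × 1.8 = $56,232.
$56,232 is within the $250,000 maximum.
$56,232 is at or above the $7,500 minimum.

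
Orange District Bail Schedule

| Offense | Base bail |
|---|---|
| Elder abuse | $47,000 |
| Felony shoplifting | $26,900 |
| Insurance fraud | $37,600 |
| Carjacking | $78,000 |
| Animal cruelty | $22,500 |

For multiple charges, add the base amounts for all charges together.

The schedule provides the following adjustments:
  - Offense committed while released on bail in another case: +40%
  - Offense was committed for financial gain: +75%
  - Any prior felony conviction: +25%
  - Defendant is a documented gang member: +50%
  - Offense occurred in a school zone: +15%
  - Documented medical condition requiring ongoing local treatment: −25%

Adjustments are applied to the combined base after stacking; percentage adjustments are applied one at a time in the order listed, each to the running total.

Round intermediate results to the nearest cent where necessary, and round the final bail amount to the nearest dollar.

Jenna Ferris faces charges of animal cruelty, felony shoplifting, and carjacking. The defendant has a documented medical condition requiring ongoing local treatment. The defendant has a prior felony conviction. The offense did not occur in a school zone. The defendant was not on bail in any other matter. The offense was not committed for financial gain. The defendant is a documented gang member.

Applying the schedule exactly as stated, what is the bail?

Base amounts from the schedule: animal cruelty $22,500; felony shoplifting $26,900; carjacking $78,000.
Stacking rule: sum of all bases. $22,500 + $26,900 + $78,000 = $127,400.
Any prior felony conviction (+25%): $127,400 × 1.25 = $159,250.
Defendant is a documented gang member (+50%): $159,250 × 1.5 = $238,875.
Documented medical condition requiring ongoing local treatment (−25%): $238,875 × 0.75 = $179,156.25.
Rounded to the nearest dollar: $179,156.

$179,156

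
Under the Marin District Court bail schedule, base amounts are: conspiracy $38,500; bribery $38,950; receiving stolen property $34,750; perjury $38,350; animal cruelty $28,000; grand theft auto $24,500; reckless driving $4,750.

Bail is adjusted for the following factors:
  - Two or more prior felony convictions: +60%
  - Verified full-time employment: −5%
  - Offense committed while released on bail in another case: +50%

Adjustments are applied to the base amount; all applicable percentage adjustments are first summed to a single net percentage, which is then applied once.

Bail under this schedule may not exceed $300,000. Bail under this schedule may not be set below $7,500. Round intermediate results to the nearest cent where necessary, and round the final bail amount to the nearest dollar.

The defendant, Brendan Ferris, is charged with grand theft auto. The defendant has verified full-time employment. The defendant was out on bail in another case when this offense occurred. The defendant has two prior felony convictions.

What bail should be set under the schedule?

$50,225

Base amounts from the schedule: grand theft auto $24,500.
Single charge. Combined base = $24,500.
Net percentage adjustment: +60% −5% +50% = +105%. $24,500 × 2.05 = $50,225.
$50,225 is within the $300,000 maximum.
$50,225 is at or above the $7,500 minimum.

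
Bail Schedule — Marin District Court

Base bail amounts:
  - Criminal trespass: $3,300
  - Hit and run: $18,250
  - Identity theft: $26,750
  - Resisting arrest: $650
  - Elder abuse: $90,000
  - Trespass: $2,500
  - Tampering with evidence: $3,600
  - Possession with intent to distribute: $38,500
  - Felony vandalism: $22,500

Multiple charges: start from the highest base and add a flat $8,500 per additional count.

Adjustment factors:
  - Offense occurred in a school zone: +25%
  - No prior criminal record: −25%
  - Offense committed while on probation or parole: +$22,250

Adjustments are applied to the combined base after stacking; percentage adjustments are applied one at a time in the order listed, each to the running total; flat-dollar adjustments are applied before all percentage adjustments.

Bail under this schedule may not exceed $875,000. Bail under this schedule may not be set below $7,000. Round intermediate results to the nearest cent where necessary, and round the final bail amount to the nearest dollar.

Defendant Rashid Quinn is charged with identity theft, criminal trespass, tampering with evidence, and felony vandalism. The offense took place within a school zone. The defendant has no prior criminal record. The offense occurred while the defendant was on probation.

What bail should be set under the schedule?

$69,844

Base amounts from the schedule: identity theft $26,750; criminal trespass $3,300; tampering with evidence $3,600; felony vandalism $22,500.
Stacking rule: highest base plus $8,500 per additional charge. Highest is identity theft at $26,750; 3 additional charges → +$25,500. Combined base = $52,250.
Offense committed while on probation or parole (+$22,250 flat): $52,250 + $22,250 = $74,500.
Offense occurred in a school zone (+25%): $74,500 × 1.25 = $93,125.
No prior criminal record (−25%): $93,125 × 0.75 = $69,843.75.
$69,843.75 is within the $875,000 maximum.
$69,843.75 is at or above the $7,000 minimum.
Rounded to the nearest dollar: $69,844.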